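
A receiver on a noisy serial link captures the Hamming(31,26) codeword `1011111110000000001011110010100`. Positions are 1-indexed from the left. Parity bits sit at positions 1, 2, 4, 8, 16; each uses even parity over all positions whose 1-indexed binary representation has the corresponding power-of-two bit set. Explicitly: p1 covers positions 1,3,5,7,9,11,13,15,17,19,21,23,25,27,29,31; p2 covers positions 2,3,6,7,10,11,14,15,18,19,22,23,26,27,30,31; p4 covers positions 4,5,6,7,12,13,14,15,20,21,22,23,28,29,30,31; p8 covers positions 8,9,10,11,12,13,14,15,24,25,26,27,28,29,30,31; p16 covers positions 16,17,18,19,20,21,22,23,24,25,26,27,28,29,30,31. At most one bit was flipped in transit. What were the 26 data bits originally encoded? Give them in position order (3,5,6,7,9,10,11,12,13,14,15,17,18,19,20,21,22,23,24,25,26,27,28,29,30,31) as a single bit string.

s1: b1⊕b3⊕b5⊕b7⊕b9⊕b11⊕b13⊕b15⊕b17⊕b19⊕b21⊕b23⊕b25⊕b27⊕b29⊕b31 = 1⊕1⊕1⊕1⊕1⊕0⊕0⊕0⊕0⊕1⊕1⊕1⊕0⊕1⊕1⊕0 = 0
s2: b2⊕b3⊕b6⊕b7⊕b10⊕b11⊕b14⊕b15⊕b18⊕b19⊕b22⊕b23⊕b26⊕b27⊕b30⊕b31 = 0⊕1⊕1⊕1⊕0⊕0⊕0⊕0⊕0⊕1⊕1⊕1⊕0⊕1⊕0⊕0 = 1
s4: b4⊕b5⊕b6⊕b7⊕b12⊕b13⊕b14⊕b15⊕b20⊕b21⊕b22⊕b23⊕b28⊕b29⊕b30⊕b31 = 1⊕1⊕1⊕1⊕0⊕0⊕0⊕0⊕0⊕1⊕1⊕1⊕0⊕1⊕0⊕0 = 0
s8: b8⊕b9⊕b10⊕b11⊕b12⊕b13⊕b14⊕b15⊕b24⊕b25⊕b26⊕b27⊕b28⊕b29⊕b30⊕b31 = 1⊕1⊕0⊕0⊕0⊕0⊕0⊕0⊕1⊕0⊕0⊕1⊕0⊕1⊕0⊕0 = 1
s16: b16⊕b17⊕b18⊕b19⊕b20⊕b21⊕b22⊕b23⊕b24⊕b25⊕b26⊕b27⊕b28⊕b29⊕b30⊕b31 = 0⊕0⊕0⊕1⊕0⊕1⊕1⊕1⊕1⊕0⊕0⊕1⊕0⊕1⊕0⊕0 = 1
Syndrome (s16...s1) = 11010 → position 26.
Flip bit 26: corrected codeword = 1011111110000000001011110110100
Data bits at positions 3,5,6,7,9,10,11,12,13,14,15,17,18,19,20,21,22,23,24,25,26,27,28,29,30,31: 11111000000001011110110100

11111000000001011110110100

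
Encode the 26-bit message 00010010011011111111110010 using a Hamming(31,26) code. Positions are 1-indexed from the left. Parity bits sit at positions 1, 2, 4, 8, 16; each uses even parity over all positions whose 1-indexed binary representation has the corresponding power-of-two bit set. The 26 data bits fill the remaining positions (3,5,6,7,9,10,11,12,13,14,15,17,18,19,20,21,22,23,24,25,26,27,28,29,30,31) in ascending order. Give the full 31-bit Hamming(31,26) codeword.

Place data bits at non-power-of-two positions: b3=0, b5=0, b6=0, b7=1, b9=0, b10=0, b11=1, b12=0, b13=0, b14=1, b15=1, b17=0, b18=1, b19=1, b20=1, b21=1, b22=1, b23=1, b24=1, b25=1, b26=1, b27=1, b28=0, b29=0, b30=1, b31=0.
p1 = XOR of data positions {3,5,7,9,11,13,15,17,19,21,23,25,27,29,31} = 0⊕0⊕1⊕0⊕1⊕0⊕1⊕0⊕1⊕1⊕1⊕1⊕1⊕0⊕0 = 0
p2 = XOR of data positions {3,6,7,10,11,14,15,18,19,22,23,26,27,30,31} = 0⊕0⊕1⊕0⊕1⊕1⊕1⊕1⊕1⊕1⊕1⊕1⊕1⊕1⊕0 = 1
p4 = XOR of data positions {5,6,7,12,13,14,15,20,21,22,23,28,29,30,31} = 0⊕0⊕1⊕0⊕0⊕1⊕1⊕1⊕1⊕1⊕1⊕0⊕0⊕1⊕0 = 0
p8 = XOR of data positions {9,10,11,12,13,14,15,24,25,26,27,28,29,30,31} = 0⊕0⊕1⊕0⊕0⊕1⊕1⊕1⊕1⊕1⊕1⊕0⊕0⊕1⊕0 = 0
p16 = XOR of data positions {17,18,19,20,21,22,23,24,25,26,27,28,29,30,31} = 0⊕1⊕1⊕1⊕1⊕1⊕1⊕1⊕1⊕1⊕1⊕0⊕0⊕1⊕0 = 1
Codeword b1..b31 = 0100001000100111011111111110010

0100001000100111011111111110010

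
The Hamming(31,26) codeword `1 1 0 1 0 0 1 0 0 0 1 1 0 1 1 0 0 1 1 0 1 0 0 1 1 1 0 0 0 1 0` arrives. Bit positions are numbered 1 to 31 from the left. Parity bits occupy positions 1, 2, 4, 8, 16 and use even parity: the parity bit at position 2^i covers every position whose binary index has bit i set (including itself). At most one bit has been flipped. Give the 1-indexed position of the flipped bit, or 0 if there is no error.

s1: b1⊕b3⊕b5⊕b7⊕b9⊕b11⊕b13⊕b15⊕b17⊕b19⊕b21⊕b23⊕b25⊕b27⊕b29⊕b31 = 1⊕0⊕0⊕1⊕0⊕1⊕0⊕1⊕0⊕1⊕1⊕0⊕1⊕0⊕0⊕0 = 1
s2: b2⊕b3⊕b6⊕b7⊕b10⊕b11⊕b14⊕b15⊕b18⊕b19⊕b22⊕b23⊕b26⊕b27⊕b30⊕b31 = 1⊕0⊕0⊕1⊕0⊕1⊕1⊕1⊕1⊕1⊕0⊕0⊕1⊕0⊕1⊕0 = 1
s4: b4⊕b5⊕b6⊕b7⊕b12⊕b13⊕b14⊕b15⊕b20⊕b21⊕b22⊕b23⊕b28⊕b29⊕b30⊕b31 = 1⊕0⊕0⊕1⊕1⊕0⊕1⊕1⊕0⊕1⊕0⊕0⊕0⊕0⊕1⊕0 = 1
s8: b8⊕b9⊕b10⊕b11⊕b12⊕b13⊕b14⊕b15⊕b24⊕b25⊕b26⊕b27⊕b28⊕b29⊕b30⊕b31 = 0⊕0⊕0⊕1⊕1⊕0⊕1⊕1⊕1⊕1⊕1⊕0⊕0⊕0⊕1⊕0 = 0
s16: b16⊕b17⊕b18⊕b19⊕b20⊕b21⊕b22⊕b23⊕b24⊕b25⊕b26⊕b27⊕b28⊕b29⊕b30⊕b31 = 0⊕0⊕1⊕1⊕0⊕1⊕0⊕0⊕1⊕1⊕1⊕0⊕0⊕0⊕1⊕0 = 1
Syndrome (s16...s1) = 10111 → position 23.

23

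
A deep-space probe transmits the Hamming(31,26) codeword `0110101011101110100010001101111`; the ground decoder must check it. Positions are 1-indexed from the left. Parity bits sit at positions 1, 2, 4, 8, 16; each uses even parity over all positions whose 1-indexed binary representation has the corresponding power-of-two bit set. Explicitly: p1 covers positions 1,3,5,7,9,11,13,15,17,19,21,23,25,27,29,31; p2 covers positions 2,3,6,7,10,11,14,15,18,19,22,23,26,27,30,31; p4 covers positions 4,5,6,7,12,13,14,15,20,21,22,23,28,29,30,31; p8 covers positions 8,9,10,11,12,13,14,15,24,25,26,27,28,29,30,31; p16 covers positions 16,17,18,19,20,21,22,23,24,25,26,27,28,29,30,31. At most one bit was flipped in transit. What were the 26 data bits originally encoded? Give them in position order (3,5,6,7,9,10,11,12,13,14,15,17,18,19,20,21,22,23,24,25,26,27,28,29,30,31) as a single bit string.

s1: b1⊕b3⊕b5⊕b7⊕b9⊕b11⊕b13⊕b15⊕b17⊕b19⊕b21⊕b23⊕b25⊕b27⊕b29⊕b31 = 0⊕1⊕1⊕1⊕1⊕1⊕1⊕1⊕1⊕0⊕1⊕0⊕1⊕0⊕1⊕1 = 0
s2: b2⊕b3⊕b6⊕b7⊕b10⊕b11⊕b14⊕b15⊕b18⊕b19⊕b22⊕b23⊕b26⊕b27⊕b30⊕b31 = 1⊕1⊕0⊕1⊕1⊕1⊕1⊕1⊕0⊕0⊕0⊕0⊕1⊕0⊕1⊕1 = 0
s4: b4⊕b5⊕b6⊕b7⊕b12⊕b13⊕b14⊕b15⊕b20⊕b21⊕b22⊕b23⊕b28⊕b29⊕b30⊕b31 = 0⊕1⊕0⊕1⊕0⊕1⊕1⊕1⊕0⊕1⊕0⊕0⊕1⊕1⊕1⊕1 = 0
s8: b8⊕b9⊕b10⊕b11⊕b12⊕b13⊕b14⊕b15⊕b24⊕b25⊕b26⊕b27⊕b28⊕b29⊕b30⊕b31 = 0⊕1⊕1⊕1⊕0⊕1⊕1⊕1⊕0⊕1⊕1⊕0⊕1⊕1⊕1⊕1 = 0
s16: b16⊕b17⊕b18⊕b19⊕b20⊕b21⊕b22⊕b23⊕b24⊕b25⊕b26⊕b27⊕b28⊕b29⊕b30⊕b31 = 0⊕1⊕0⊕0⊕0⊕1⊕0⊕0⊕0⊕1⊕1⊕0⊕1⊕1⊕1⊕1 = 0
Syndrome (s16...s1) = 00000 → position 0 (no error).
No correction needed.
Data bits at positions 3,5,6,7,9,10,11,12,13,14,15,17,18,19,20,21,22,23,24,25,26,27,28,29,30,31: 11011110111100010001101111

11011110111100010001101111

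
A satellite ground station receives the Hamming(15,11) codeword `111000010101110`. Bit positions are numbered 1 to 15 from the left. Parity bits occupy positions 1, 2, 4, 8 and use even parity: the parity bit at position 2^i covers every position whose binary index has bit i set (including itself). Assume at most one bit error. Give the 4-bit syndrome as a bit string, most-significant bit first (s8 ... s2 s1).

s1: b1⊕b3⊕b5⊕b7⊕b9⊕b11⊕b13⊕b15 = 1⊕1⊕0⊕0⊕0⊕0⊕1⊕0 = 1
s2: b2⊕b3⊕b6⊕b7⊕b10⊕b11⊕b14⊕b15 = 1⊕1⊕0⊕0⊕1⊕0⊕1⊕0 = 0
s4: b4⊕b5⊕b6⊕b7⊕b12⊕b13⊕b14⊕b15 = 0⊕0⊕0⊕0⊕1⊕1⊕1⊕0 = 1
s8: b8⊕b9⊕b10⊕b11⊕b12⊕b13⊕b14⊕b15 = 1⊕0⊕1⊕0⊕1⊕1⊕1⊕0 = 1
Syndrome (s8...s1) = 1101 → position 13.

1101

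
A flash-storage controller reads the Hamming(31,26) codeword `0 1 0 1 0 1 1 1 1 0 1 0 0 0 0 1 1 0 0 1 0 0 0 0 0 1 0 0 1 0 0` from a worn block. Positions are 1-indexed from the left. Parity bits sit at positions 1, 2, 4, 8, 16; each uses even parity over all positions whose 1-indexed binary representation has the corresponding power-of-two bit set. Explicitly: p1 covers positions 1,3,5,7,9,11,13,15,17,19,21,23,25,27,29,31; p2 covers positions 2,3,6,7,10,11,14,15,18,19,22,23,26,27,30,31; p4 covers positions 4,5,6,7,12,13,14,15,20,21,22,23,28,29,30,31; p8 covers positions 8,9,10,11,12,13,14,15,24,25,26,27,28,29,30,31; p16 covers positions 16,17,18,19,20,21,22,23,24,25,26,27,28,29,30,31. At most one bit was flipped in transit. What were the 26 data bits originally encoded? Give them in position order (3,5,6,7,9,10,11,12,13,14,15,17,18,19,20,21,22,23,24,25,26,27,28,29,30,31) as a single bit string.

00111010000100100000100101

s1: b1⊕b3⊕b5⊕b7⊕b9⊕b11⊕b13⊕b15⊕b17⊕b19⊕b21⊕b23⊕b25⊕b27⊕b29⊕b31 = 0⊕0⊕0⊕1⊕1⊕1⊕0⊕0⊕1⊕0⊕0⊕0⊕0⊕0⊕1⊕0 = 1
s2: b2⊕b3⊕b6⊕b7⊕b10⊕b11⊕b14⊕b15⊕b18⊕b19⊕b22⊕b23⊕b26⊕b27⊕b30⊕b31 = 1⊕0⊕1⊕1⊕0⊕1⊕0⊕0⊕0⊕0⊕0⊕0⊕1⊕0⊕0⊕0 = 1
s4: b4⊕b5⊕b6⊕b7⊕b12⊕b13⊕b14⊕b15⊕b20⊕b21⊕b22⊕b23⊕b28⊕b29⊕b30⊕b31 = 1⊕0⊕1⊕1⊕0⊕0⊕0⊕0⊕1⊕0⊕0⊕0⊕0⊕1⊕0⊕0 = 1
s8: b8⊕b9⊕b10⊕b11⊕b12⊕b13⊕b14⊕b15⊕b24⊕b25⊕b26⊕b27⊕b28⊕b29⊕b30⊕b31 = 1⊕1⊕0⊕1⊕0⊕0⊕0⊕0⊕0⊕0⊕1⊕0⊕0⊕1⊕0⊕0 = 1
s16: b16⊕b17⊕b18⊕b19⊕b20⊕b21⊕b22⊕b23⊕b24⊕b25⊕b26⊕b27⊕b28⊕b29⊕b30⊕b31 = 1⊕1⊕0⊕0⊕1⊕0⊕0⊕0⊕0⊕0⊕1⊕0⊕0⊕1⊕0⊕0 = 1
Syndrome (s16...s1) = 11111 → position 31.
Flip bit 31: corrected codeword = 0101011110100001100100000100101
Data bits at positions 3,5,6,7,9,10,11,12,13,14,15,17,18,19,20,21,22,23,24,25,26,27,28,29,30,31: 00111010000100100000100101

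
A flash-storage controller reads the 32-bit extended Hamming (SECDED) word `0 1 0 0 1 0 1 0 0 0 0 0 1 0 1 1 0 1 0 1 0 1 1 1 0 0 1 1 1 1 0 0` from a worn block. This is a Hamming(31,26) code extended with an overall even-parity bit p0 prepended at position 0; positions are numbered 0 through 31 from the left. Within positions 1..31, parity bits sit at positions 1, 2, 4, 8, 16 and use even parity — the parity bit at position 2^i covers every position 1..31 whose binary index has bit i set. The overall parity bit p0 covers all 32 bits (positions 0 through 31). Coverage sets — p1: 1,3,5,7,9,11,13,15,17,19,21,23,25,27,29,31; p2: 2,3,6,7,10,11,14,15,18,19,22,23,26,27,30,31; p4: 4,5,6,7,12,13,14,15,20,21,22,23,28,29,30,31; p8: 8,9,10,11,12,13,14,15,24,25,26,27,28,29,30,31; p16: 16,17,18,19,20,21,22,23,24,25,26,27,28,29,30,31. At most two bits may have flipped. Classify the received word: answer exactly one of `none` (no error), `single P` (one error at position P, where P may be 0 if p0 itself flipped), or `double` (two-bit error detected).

single 24

s1: b1⊕b3⊕b5⊕b7⊕b9⊕b11⊕b13⊕b15⊕b17⊕b19⊕b21⊕b23⊕b25⊕b27⊕b29⊕b31 = 1⊕0⊕0⊕0⊕0⊕0⊕0⊕1⊕1⊕1⊕1⊕1⊕0⊕1⊕1⊕0 = 0
s2: b2⊕b3⊕b6⊕b7⊕b10⊕b11⊕b14⊕b15⊕b18⊕b19⊕b22⊕b23⊕b26⊕b27⊕b30⊕b31 = 0⊕0⊕1⊕0⊕0⊕0⊕1⊕1⊕0⊕1⊕1⊕1⊕1⊕1⊕0⊕0 = 0
s4: b4⊕b5⊕b6⊕b7⊕b12⊕b13⊕b14⊕b15⊕b20⊕b21⊕b22⊕b23⊕b28⊕b29⊕b30⊕b31 = 1⊕0⊕1⊕0⊕1⊕0⊕1⊕1⊕0⊕1⊕1⊕1⊕1⊕1⊕0⊕0 = 0
s8: b8⊕b9⊕b10⊕b11⊕b12⊕b13⊕b14⊕b15⊕b24⊕b25⊕b26⊕b27⊕b28⊕b29⊕b30⊕b31 = 0⊕0⊕0⊕0⊕1⊕0⊕1⊕1⊕0⊕0⊕1⊕1⊕1⊕1⊕0⊕0 = 1
s16: b16⊕b17⊕b18⊕b19⊕b20⊕b21⊕b22⊕b23⊕b24⊕b25⊕b26⊕b27⊕b28⊕b29⊕b30⊕b31 = 0⊕1⊕0⊕1⊕0⊕1⊕1⊕1⊕0⊕0⊕1⊕1⊕1⊕1⊕0⊕0 = 1
Syndrome (s16...s1) = 11000 → position 24.
Overall parity (XOR of all 32 bits, including p0): 0⊕1⊕0⊕0⊕1⊕0⊕1⊕0⊕0⊕0⊕0⊕0⊕1⊕0⊕1⊕1⊕0⊕1⊕0⊕1⊕0⊕1⊕1⊕1⊕0⊕0⊕1⊕1⊕1⊕1⊕0⊕0 = 1
Overall=1, syndrome position=24 → single-bit error at position 24.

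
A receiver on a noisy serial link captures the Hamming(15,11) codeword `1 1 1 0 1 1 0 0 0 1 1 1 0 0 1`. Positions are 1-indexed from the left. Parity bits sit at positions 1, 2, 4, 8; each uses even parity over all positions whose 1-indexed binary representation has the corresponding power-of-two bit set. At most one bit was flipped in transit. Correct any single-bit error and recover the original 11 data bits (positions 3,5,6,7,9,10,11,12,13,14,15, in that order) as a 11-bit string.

s1: b1⊕b3⊕b5⊕b7⊕b9⊕b11⊕b13⊕b15 = 1⊕1⊕1⊕0⊕0⊕1⊕0⊕1 = 1
s2: b2⊕b3⊕b6⊕b7⊕b10⊕b11⊕b14⊕b15 = 1⊕1⊕1⊕0⊕1⊕1⊕0⊕1 = 0
s4: b4⊕b5⊕b6⊕b7⊕b12⊕b13⊕b14⊕b15 = 0⊕1⊕1⊕0⊕1⊕0⊕0⊕1 = 0
s8: b8⊕b9⊕b10⊕b11⊕b12⊕b13⊕b14⊕b15 = 0⊕0⊕1⊕1⊕1⊕0⊕0⊕1 = 0
Syndrome (s8...s1) = 0001 → position 1.
Flip bit 1: corrected codeword = 011011000111001
Data bits at positions 3,5,6,7,9,10,11,12,13,14,15: 11100111001

11100111001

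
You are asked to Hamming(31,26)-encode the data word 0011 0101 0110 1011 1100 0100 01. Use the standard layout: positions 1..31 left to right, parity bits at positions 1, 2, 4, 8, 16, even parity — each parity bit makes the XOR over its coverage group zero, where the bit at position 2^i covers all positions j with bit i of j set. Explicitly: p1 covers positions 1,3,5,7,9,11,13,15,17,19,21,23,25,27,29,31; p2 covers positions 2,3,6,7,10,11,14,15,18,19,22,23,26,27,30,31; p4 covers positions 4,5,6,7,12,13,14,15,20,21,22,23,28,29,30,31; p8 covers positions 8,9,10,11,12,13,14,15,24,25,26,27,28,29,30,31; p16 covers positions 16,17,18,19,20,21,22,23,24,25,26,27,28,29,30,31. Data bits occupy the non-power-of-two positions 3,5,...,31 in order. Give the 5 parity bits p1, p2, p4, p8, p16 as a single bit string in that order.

Place data bits at non-power-of-two positions: b3=0, b5=0, b6=1, b7=1, b9=0, b10=1, b11=0, b12=1, b13=0, b14=1, b15=1, b17=0, b18=1, b19=0, b20=1, b21=1, b22=1, b23=1, b24=0, b25=0, b26=0, b27=1, b28=0, b29=0, b30=0, b31=1.
p1 = XOR of data positions {3,5,7,9,11,13,15,17,19,21,23,25,27,29,31} = 0⊕0⊕1⊕0⊕0⊕0⊕1⊕0⊕0⊕1⊕1⊕0⊕1⊕0⊕1 = 0
p2 = XOR of data positions {3,6,7,10,11,14,15,18,19,22,23,26,27,30,31} = 0⊕1⊕1⊕1⊕0⊕1⊕1⊕1⊕0⊕1⊕1⊕0⊕1⊕0⊕1 = 0
p4 = XOR of data positions {5,6,7,12,13,14,15,20,21,22,23,28,29,30,31} = 0⊕1⊕1⊕1⊕0⊕1⊕1⊕1⊕1⊕1⊕1⊕0⊕0⊕0⊕1 = 0
p8 = XOR of data positions {9,10,11,12,13,14,15,24,25,26,27,28,29,30,31} = 0⊕1⊕0⊕1⊕0⊕1⊕1⊕0⊕0⊕0⊕1⊕0⊕0⊕0⊕1 = 0
p16 = XOR of data positions {17,18,19,20,21,22,23,24,25,26,27,28,29,30,31} = 0⊕1⊕0⊕1⊕1⊕1⊕1⊕0⊕0⊕0⊕1⊕0⊕0⊕0⊕1 = 1
Parity bits p1,p2,p4,p8,p16 = 00001

00001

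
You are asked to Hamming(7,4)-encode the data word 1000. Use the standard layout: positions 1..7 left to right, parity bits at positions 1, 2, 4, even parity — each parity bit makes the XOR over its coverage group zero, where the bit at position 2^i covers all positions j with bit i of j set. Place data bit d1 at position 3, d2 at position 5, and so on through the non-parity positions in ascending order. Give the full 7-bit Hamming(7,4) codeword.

1110000

Place data bits at non-power-of-two positions: b3=1, b5=0, b6=0, b7=0.
p1 = XOR of data positions {3,5,7} = 1⊕0⊕0 = 1
p2 = XOR of data positions {3,6,7} = 1⊕0⊕0 = 1
p4 = XOR of data positions {5,6,7} = 0⊕0⊕0 = 0
Codeword b1..b7 = 1110000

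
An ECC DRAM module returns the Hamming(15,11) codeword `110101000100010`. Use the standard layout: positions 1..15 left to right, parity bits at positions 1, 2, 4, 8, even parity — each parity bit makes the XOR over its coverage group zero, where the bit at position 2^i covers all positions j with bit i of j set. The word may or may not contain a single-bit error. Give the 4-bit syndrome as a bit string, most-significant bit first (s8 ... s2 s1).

0101

s1: b1⊕b3⊕b5⊕b7⊕b9⊕b11⊕b13⊕b15 = 1⊕0⊕0⊕0⊕0⊕0⊕0⊕0 = 1
s2: b2⊕b3⊕b6⊕b7⊕b10⊕b11⊕b14⊕b15 = 1⊕0⊕1⊕0⊕1⊕0⊕1⊕0 = 0
s4: b4⊕b5⊕b6⊕b7⊕b12⊕b13⊕b14⊕b15 = 1⊕0⊕1⊕0⊕0⊕0⊕1⊕0 = 1
s8: b8⊕b9⊕b10⊕b11⊕b12⊕b13⊕b14⊕b15 = 0⊕0⊕1⊕0⊕0⊕0⊕1⊕0 = 0
Syndrome (s8...s1) = 0101 → position 5.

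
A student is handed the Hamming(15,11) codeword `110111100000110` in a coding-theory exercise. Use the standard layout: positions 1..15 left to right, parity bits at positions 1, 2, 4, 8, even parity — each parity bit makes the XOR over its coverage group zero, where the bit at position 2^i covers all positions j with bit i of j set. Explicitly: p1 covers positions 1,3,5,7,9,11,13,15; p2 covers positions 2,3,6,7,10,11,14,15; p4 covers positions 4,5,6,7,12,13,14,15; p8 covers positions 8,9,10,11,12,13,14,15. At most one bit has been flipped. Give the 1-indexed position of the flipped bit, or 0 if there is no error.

0

s1: b1⊕b3⊕b5⊕b7⊕b9⊕b11⊕b13⊕b15 = 1⊕0⊕1⊕1⊕0⊕0⊕1⊕0 = 0
s2: b2⊕b3⊕b6⊕b7⊕b10⊕b11⊕b14⊕b15 = 1⊕0⊕1⊕1⊕0⊕0⊕1⊕0 = 0
s4: b4⊕b5⊕b6⊕b7⊕b12⊕b13⊕b14⊕b15 = 1⊕1⊕1⊕1⊕0⊕1⊕1⊕0 = 0
s8: b8⊕b9⊕b10⊕b11⊕b12⊕b13⊕b14⊕b15 = 0⊕0⊕0⊕0⊕0⊕1⊕1⊕0 = 0
Syndrome (s8...s1) = 0000 → position 0 (no error).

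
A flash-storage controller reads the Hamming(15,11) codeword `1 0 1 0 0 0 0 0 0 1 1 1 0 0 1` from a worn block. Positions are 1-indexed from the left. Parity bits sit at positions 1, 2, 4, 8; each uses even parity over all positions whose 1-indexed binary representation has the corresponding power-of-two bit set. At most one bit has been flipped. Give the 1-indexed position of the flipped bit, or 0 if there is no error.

s1: b1⊕b3⊕b5⊕b7⊕b9⊕b11⊕b13⊕b15 = 1⊕1⊕0⊕0⊕0⊕1⊕0⊕1 = 0
s2: b2⊕b3⊕b6⊕b7⊕b10⊕b11⊕b14⊕b15 = 0⊕1⊕0⊕0⊕1⊕1⊕0⊕1 = 0
s4: b4⊕b5⊕b6⊕b7⊕b12⊕b13⊕b14⊕b15 = 0⊕0⊕0⊕0⊕1⊕0⊕0⊕1 = 0
s8: b8⊕b9⊕b10⊕b11⊕b12⊕b13⊕b14⊕b15 = 0⊕0⊕1⊕1⊕1⊕0⊕0⊕1 = 0
Syndrome (s8...s1) = 0000 → position 0 (no error).

0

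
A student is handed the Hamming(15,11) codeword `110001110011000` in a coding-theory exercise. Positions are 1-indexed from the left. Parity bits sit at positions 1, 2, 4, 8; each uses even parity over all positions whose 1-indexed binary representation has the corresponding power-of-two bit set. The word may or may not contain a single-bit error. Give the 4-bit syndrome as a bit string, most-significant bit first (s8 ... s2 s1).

1101

s1: b1⊕b3⊕b5⊕b7⊕b9⊕b11⊕b13⊕b15 = 1⊕0⊕0⊕1⊕0⊕1⊕0⊕0 = 1
s2: b2⊕b3⊕b6⊕b7⊕b10⊕b11⊕b14⊕b15 = 1⊕0⊕1⊕1⊕0⊕1⊕0⊕0 = 0
s4: b4⊕b5⊕b6⊕b7⊕b12⊕b13⊕b14⊕b15 = 0⊕0⊕1⊕1⊕1⊕0⊕0⊕0 = 1
s8: b8⊕b9⊕b10⊕b11⊕b12⊕b13⊕b14⊕b15 = 1⊕0⊕0⊕1⊕1⊕0⊕0⊕0 = 1
Syndrome (s8...s1) = 1101 → position 13.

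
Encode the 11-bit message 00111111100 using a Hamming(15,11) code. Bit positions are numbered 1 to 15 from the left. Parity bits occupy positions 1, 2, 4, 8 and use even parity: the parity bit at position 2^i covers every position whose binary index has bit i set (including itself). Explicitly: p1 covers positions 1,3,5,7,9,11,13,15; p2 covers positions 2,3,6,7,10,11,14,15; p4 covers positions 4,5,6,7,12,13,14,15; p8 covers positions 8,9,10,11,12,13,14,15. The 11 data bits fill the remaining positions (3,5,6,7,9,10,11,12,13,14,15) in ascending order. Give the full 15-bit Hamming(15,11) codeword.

Place data bits at non-power-of-two positions: b3=0, b5=0, b6=1, b7=1, b9=1, b10=1, b11=1, b12=1, b13=1, b14=0, b15=0.
p1 = XOR of data positions {3,5,7,9,11,13,15} = 0⊕0⊕1⊕1⊕1⊕1⊕0 = 0
p2 = XOR of data positions {3,6,7,10,11,14,15} = 0⊕1⊕1⊕1⊕1⊕0⊕0 = 0
p4 = XOR of data positions {5,6,7,12,13,14,15} = 0⊕1⊕1⊕1⊕1⊕0⊕0 = 0
p8 = XOR of data positions {9,10,11,12,13,14,15} = 1⊕1⊕1⊕1⊕1⊕0⊕0 = 1
Codeword b1..b15 = 000001111111100

000001111111100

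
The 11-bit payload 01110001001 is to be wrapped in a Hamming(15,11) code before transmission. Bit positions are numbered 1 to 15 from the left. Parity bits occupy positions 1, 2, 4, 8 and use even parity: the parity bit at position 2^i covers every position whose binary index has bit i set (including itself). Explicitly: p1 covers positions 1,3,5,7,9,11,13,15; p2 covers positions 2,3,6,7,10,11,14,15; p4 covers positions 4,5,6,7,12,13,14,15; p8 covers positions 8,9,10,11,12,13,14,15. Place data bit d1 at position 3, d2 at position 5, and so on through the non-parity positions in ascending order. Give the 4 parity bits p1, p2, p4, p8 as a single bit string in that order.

1110

Place data bits at non-power-of-two positions: b3=0, b5=1, b6=1, b7=1, b9=0, b10=0, b11=0, b12=1, b13=0, b14=0, b15=1.
p1 = XOR of data positions {3,5,7,9,11,13,15} = 0⊕1⊕1⊕0⊕0⊕0⊕1 = 1
p2 = XOR of data positions {3,6,7,10,11,14,15} = 0⊕1⊕1⊕0⊕0⊕0⊕1 = 1
p4 = XOR of data positions {5,6,7,12,13,14,15} = 1⊕1⊕1⊕1⊕0⊕0⊕1 = 1
p8 = XOR of data positions {9,10,11,12,13,14,15} = 0⊕0⊕0⊕1⊕0⊕0⊕1 = 0
Parity bits p1,p2,p4,p8 = 1110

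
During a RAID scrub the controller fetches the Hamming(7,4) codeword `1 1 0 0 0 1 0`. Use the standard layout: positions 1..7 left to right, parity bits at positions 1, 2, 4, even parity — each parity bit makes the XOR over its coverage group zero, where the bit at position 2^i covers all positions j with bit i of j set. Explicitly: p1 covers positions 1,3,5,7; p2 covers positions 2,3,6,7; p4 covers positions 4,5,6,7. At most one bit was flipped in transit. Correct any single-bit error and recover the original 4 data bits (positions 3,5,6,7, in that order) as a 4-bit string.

s1: b1⊕b3⊕b5⊕b7 = 1⊕0⊕0⊕0 = 1
s2: b2⊕b3⊕b6⊕b7 = 1⊕0⊕1⊕0 = 0
s4: b4⊕b5⊕b6⊕b7 = 0⊕0⊕1⊕0 = 1
Syndrome (s4...s1) = 101 → position 5.
Flip bit 5: corrected codeword = 1100110
Data bits at positions 3,5,6,7: 0110

0110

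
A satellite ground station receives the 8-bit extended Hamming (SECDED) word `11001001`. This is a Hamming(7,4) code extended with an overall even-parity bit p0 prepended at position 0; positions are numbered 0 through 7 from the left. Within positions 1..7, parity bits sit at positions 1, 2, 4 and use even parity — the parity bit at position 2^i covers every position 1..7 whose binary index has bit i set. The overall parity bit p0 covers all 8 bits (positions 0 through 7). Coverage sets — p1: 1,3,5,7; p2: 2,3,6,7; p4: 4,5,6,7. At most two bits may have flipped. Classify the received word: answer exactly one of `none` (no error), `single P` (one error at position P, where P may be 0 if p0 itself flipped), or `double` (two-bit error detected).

double

s1: b1⊕b3⊕b5⊕b7 = 1⊕0⊕0⊕1 = 0
s2: b2⊕b3⊕b6⊕b7 = 0⊕0⊕0⊕1 = 1
s4: b4⊕b5⊕b6⊕b7 = 1⊕0⊕0⊕1 = 0
Syndrome (s4...s1) = 010 → position 2.
Overall parity (XOR of all 8 bits, including p0): 1⊕1⊕0⊕0⊕1⊕0⊕0⊕1 = 0
Overall=0, syndrome position=2 → double-bit error detected (uncorrectable).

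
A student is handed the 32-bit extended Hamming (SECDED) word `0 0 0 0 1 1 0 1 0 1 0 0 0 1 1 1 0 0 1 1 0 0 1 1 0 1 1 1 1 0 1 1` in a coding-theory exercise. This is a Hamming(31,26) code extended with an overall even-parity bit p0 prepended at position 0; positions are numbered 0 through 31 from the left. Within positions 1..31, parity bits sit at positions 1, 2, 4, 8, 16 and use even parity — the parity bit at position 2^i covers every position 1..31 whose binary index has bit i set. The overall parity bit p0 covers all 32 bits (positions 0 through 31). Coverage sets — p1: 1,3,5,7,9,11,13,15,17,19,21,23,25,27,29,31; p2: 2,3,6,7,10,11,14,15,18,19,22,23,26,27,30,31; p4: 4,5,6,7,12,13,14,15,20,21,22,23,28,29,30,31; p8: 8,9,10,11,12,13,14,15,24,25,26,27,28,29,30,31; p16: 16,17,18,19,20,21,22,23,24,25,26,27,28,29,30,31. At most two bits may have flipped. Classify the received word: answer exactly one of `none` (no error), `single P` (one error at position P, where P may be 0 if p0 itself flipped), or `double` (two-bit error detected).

s1: b1⊕b3⊕b5⊕b7⊕b9⊕b11⊕b13⊕b15⊕b17⊕b19⊕b21⊕b23⊕b25⊕b27⊕b29⊕b31 = 0⊕0⊕1⊕1⊕1⊕0⊕1⊕1⊕0⊕1⊕0⊕1⊕1⊕1⊕0⊕1 = 0
s2: b2⊕b3⊕b6⊕b7⊕b10⊕b11⊕b14⊕b15⊕b18⊕b19⊕b22⊕b23⊕b26⊕b27⊕b30⊕b31 = 0⊕0⊕0⊕1⊕0⊕0⊕1⊕1⊕1⊕1⊕1⊕1⊕1⊕1⊕1⊕1 = 1
s4: b4⊕b5⊕b6⊕b7⊕b12⊕b13⊕b14⊕b15⊕b20⊕b21⊕b22⊕b23⊕b28⊕b29⊕b30⊕b31 = 1⊕1⊕0⊕1⊕0⊕1⊕1⊕1⊕0⊕0⊕1⊕1⊕1⊕0⊕1⊕1 = 1
s8: b8⊕b9⊕b10⊕b11⊕b12⊕b13⊕b14⊕b15⊕b24⊕b25⊕b26⊕b27⊕b28⊕b29⊕b30⊕b31 = 0⊕1⊕0⊕0⊕0⊕1⊕1⊕1⊕0⊕1⊕1⊕1⊕1⊕0⊕1⊕1 = 0
s16: b16⊕b17⊕b18⊕b19⊕b20⊕b21⊕b22⊕b23⊕b24⊕b25⊕b26⊕b27⊕b28⊕b29⊕b30⊕b31 = 0⊕0⊕1⊕1⊕0⊕0⊕1⊕1⊕0⊕1⊕1⊕1⊕1⊕0⊕1⊕1 = 0
Syndrome (s16...s1) = 00110 → position 6.
Overall parity (XOR of all 32 bits, including p0): 0⊕0⊕0⊕0⊕1⊕1⊕0⊕1⊕0⊕1⊕0⊕0⊕0⊕1⊕1⊕1⊕0⊕0⊕1⊕1⊕0⊕0⊕1⊕1⊕0⊕1⊕1⊕1⊕1⊕0⊕1⊕1 = 1
Overall=1, syndrome position=6 → single-bit error at position 6.

single 6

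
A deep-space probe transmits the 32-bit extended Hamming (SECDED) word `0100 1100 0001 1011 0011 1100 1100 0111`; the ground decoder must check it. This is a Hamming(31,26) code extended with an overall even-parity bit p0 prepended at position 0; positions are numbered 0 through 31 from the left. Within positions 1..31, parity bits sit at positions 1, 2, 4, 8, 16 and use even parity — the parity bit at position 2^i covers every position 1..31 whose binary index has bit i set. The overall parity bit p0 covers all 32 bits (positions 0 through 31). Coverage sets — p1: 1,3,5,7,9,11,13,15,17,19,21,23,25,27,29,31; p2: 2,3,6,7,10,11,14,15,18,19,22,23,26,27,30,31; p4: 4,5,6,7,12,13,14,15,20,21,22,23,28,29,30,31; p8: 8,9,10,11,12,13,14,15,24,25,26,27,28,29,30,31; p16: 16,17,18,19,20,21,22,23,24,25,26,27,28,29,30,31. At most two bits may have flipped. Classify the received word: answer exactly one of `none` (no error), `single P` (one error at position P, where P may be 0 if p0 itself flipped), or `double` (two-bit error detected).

s1: b1⊕b3⊕b5⊕b7⊕b9⊕b11⊕b13⊕b15⊕b17⊕b19⊕b21⊕b23⊕b25⊕b27⊕b29⊕b31 = 1⊕0⊕1⊕0⊕0⊕1⊕0⊕1⊕0⊕1⊕1⊕0⊕1⊕0⊕1⊕1 = 1
s2: b2⊕b3⊕b6⊕b7⊕b10⊕b11⊕b14⊕b15⊕b18⊕b19⊕b22⊕b23⊕b26⊕b27⊕b30⊕b31 = 0⊕0⊕0⊕0⊕0⊕1⊕1⊕1⊕1⊕1⊕0⊕0⊕0⊕0⊕1⊕1 = 1
s4: b4⊕b5⊕b6⊕b7⊕b12⊕b13⊕b14⊕b15⊕b20⊕b21⊕b22⊕b23⊕b28⊕b29⊕b30⊕b31 = 1⊕1⊕0⊕0⊕1⊕0⊕1⊕1⊕1⊕1⊕0⊕0⊕0⊕1⊕1⊕1 = 0
s8: b8⊕b9⊕b10⊕b11⊕b12⊕b13⊕b14⊕b15⊕b24⊕b25⊕b26⊕b27⊕b28⊕b29⊕b30⊕b31 = 0⊕0⊕0⊕1⊕1⊕0⊕1⊕1⊕1⊕1⊕0⊕0⊕0⊕1⊕1⊕1 = 1
s16: b16⊕b17⊕b18⊕b19⊕b20⊕b21⊕b22⊕b23⊕b24⊕b25⊕b26⊕b27⊕b28⊕b29⊕b30⊕b31 = 0⊕0⊕1⊕1⊕1⊕1⊕0⊕0⊕1⊕1⊕0⊕0⊕0⊕1⊕1⊕1 = 1
Syndrome (s16...s1) = 11011 → position 27.
Overall parity (XOR of all 32 bits, including p0): 0⊕1⊕0⊕0⊕1⊕1⊕0⊕0⊕0⊕0⊕0⊕1⊕1⊕0⊕1⊕1⊕0⊕0⊕1⊕1⊕1⊕1⊕0⊕0⊕1⊕1⊕0⊕0⊕0⊕1⊕1⊕1 = 0
Overall=0, syndrome position=27 → double-bit error detected (uncorrectable).

double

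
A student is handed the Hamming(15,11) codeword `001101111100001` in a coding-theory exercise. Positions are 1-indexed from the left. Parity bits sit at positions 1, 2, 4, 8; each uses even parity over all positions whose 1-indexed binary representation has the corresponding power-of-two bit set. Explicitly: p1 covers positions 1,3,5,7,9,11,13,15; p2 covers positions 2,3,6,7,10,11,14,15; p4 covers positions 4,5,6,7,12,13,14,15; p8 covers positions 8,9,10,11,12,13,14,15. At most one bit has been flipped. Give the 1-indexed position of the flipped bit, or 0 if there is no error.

2

s1: b1⊕b3⊕b5⊕b7⊕b9⊕b11⊕b13⊕b15 = 0⊕1⊕0⊕1⊕1⊕0⊕0⊕1 = 0
s2: b2⊕b3⊕b6⊕b7⊕b10⊕b11⊕b14⊕b15 = 0⊕1⊕1⊕1⊕1⊕0⊕0⊕1 = 1
s4: b4⊕b5⊕b6⊕b7⊕b12⊕b13⊕b14⊕b15 = 1⊕0⊕1⊕1⊕0⊕0⊕0⊕1 = 0
s8: b8⊕b9⊕b10⊕b11⊕b12⊕b13⊕b14⊕b15 = 1⊕1⊕1⊕0⊕0⊕0⊕0⊕1 = 0
Syndrome (s8...s1) = 0010 → position 2.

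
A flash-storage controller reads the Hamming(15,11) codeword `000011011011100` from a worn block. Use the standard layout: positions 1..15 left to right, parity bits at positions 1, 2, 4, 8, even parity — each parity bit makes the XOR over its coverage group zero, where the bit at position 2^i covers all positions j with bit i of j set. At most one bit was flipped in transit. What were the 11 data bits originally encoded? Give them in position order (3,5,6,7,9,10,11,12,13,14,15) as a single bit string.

s1: b1⊕b3⊕b5⊕b7⊕b9⊕b11⊕b13⊕b15 = 0⊕0⊕1⊕0⊕1⊕1⊕1⊕0 = 0
s2: b2⊕b3⊕b6⊕b7⊕b10⊕b11⊕b14⊕b15 = 0⊕0⊕1⊕0⊕0⊕1⊕0⊕0 = 0
s4: b4⊕b5⊕b6⊕b7⊕b12⊕b13⊕b14⊕b15 = 0⊕1⊕1⊕0⊕1⊕1⊕0⊕0 = 0
s8: b8⊕b9⊕b10⊕b11⊕b12⊕b13⊕b14⊕b15 = 1⊕1⊕0⊕1⊕1⊕1⊕0⊕0 = 1
Syndrome (s8...s1) = 1000 → position 8.
Flip bit 8: corrected codeword = 000011001011100
Data bits at positions 3,5,6,7,9,10,11,12,13,14,15: 01101011100

01101011100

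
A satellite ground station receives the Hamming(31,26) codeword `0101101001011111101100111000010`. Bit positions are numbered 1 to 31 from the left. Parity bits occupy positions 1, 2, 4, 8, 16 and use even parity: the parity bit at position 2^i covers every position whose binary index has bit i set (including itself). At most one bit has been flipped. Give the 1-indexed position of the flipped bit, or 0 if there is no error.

0

s1: b1⊕b3⊕b5⊕b7⊕b9⊕b11⊕b13⊕b15⊕b17⊕b19⊕b21⊕b23⊕b25⊕b27⊕b29⊕b31 = 0⊕0⊕1⊕1⊕0⊕0⊕1⊕1⊕1⊕1⊕0⊕1⊕1⊕0⊕0⊕0 = 0
s2: b2⊕b3⊕b6⊕b7⊕b10⊕b11⊕b14⊕b15⊕b18⊕b19⊕b22⊕b23⊕b26⊕b27⊕b30⊕b31 = 1⊕0⊕0⊕1⊕1⊕0⊕1⊕1⊕0⊕1⊕0⊕1⊕0⊕0⊕1⊕0 = 0
s4: b4⊕b5⊕b6⊕b7⊕b12⊕b13⊕b14⊕b15⊕b20⊕b21⊕b22⊕b23⊕b28⊕b29⊕b30⊕b31 = 1⊕1⊕0⊕1⊕1⊕1⊕1⊕1⊕1⊕0⊕0⊕1⊕0⊕0⊕1⊕0 = 0
s8: b8⊕b9⊕b10⊕b11⊕b12⊕b13⊕b14⊕b15⊕b24⊕b25⊕b26⊕b27⊕b28⊕b29⊕b30⊕b31 = 0⊕0⊕1⊕0⊕1⊕1⊕1⊕1⊕1⊕1⊕0⊕0⊕0⊕0⊕1⊕0 = 0
s16: b16⊕b17⊕b18⊕b19⊕b20⊕b21⊕b22⊕b23⊕b24⊕b25⊕b26⊕b27⊕b28⊕b29⊕b30⊕b31 = 1⊕1⊕0⊕1⊕1⊕0⊕0⊕1⊕1⊕1⊕0⊕0⊕0⊕0⊕1⊕0 = 0
Syndrome (s16...s1) = 00000 → position 0 (no error).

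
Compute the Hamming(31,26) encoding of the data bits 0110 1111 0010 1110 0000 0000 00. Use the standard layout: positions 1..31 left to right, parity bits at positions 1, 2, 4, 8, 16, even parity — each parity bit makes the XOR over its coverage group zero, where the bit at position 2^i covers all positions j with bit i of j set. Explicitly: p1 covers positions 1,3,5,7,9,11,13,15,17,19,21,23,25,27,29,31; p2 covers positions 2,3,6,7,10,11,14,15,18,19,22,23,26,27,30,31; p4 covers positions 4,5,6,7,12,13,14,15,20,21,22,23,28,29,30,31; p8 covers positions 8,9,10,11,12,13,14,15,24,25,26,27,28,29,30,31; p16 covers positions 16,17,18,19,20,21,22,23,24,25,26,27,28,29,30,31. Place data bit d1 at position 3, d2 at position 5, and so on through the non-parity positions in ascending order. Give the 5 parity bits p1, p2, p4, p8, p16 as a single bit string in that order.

Place data bits at non-power-of-two positions: b3=0, b5=1, b6=1, b7=0, b9=1, b10=1, b11=1, b12=1, b13=0, b14=0, b15=1, b17=0, b18=1, b19=1, b20=1, b21=0, b22=0, b23=0, b24=0, b25=0, b26=0, b27=0, b28=0, b29=0, b30=0, b31=0.
p1 = XOR of data positions {3,5,7,9,11,13,15,17,19,21,23,25,27,29,31} = 0⊕1⊕0⊕1⊕1⊕0⊕1⊕0⊕1⊕0⊕0⊕0⊕0⊕0⊕0 = 1
p2 = XOR of data positions {3,6,7,10,11,14,15,18,19,22,23,26,27,30,31} = 0⊕1⊕0⊕1⊕1⊕0⊕1⊕1⊕1⊕0⊕0⊕0⊕0⊕0⊕0 = 0
p4 = XOR of data positions {5,6,7,12,13,14,15,20,21,22,23,28,29,30,31} = 1⊕1⊕0⊕1⊕0⊕0⊕1⊕1⊕0⊕0⊕0⊕0⊕0⊕0⊕0 = 1
p8 = XOR of data positions {9,10,11,12,13,14,15,24,25,26,27,28,29,30,31} = 1⊕1⊕1⊕1⊕0⊕0⊕1⊕0⊕0⊕0⊕0⊕0⊕0⊕0⊕0 = 1
p16 = XOR of data positions {17,18,19,20,21,22,23,24,25,26,27,28,29,30,31} = 0⊕1⊕1⊕1⊕0⊕0⊕0⊕0⊕0⊕0⊕0⊕0⊕0⊕0⊕0 = 1
Parity bits p1,p2,p4,p8,p16 = 10111

10111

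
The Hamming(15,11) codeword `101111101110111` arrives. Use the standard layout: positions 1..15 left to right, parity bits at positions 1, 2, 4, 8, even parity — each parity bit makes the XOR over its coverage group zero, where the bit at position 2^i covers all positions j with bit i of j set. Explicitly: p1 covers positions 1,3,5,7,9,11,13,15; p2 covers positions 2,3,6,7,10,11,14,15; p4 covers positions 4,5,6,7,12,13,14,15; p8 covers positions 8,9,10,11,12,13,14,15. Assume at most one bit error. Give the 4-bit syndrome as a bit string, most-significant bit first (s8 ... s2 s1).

s1: b1⊕b3⊕b5⊕b7⊕b9⊕b11⊕b13⊕b15 = 1⊕1⊕1⊕1⊕1⊕1⊕1⊕1 = 0
s2: b2⊕b3⊕b6⊕b7⊕b10⊕b11⊕b14⊕b15 = 0⊕1⊕1⊕1⊕1⊕1⊕1⊕1 = 1
s4: b4⊕b5⊕b6⊕b7⊕b12⊕b13⊕b14⊕b15 = 1⊕1⊕1⊕1⊕0⊕1⊕1⊕1 = 1
s8: b8⊕b9⊕b10⊕b11⊕b12⊕b13⊕b14⊕b15 = 0⊕1⊕1⊕1⊕0⊕1⊕1⊕1 = 0
Syndrome (s8...s1) = 0110 → position 6.

0110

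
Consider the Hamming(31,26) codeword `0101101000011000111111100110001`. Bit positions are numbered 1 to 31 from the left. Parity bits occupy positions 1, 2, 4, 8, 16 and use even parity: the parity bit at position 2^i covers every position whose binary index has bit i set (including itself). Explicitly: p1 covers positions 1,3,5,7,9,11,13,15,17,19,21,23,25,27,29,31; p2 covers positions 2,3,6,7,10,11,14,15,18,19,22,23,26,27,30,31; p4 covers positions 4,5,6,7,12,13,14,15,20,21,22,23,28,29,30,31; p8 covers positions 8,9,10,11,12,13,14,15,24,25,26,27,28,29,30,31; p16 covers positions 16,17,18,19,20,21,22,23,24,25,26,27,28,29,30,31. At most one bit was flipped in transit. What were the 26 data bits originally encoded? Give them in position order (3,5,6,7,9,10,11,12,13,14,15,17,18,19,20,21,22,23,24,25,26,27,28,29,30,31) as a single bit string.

s1: b1⊕b3⊕b5⊕b7⊕b9⊕b11⊕b13⊕b15⊕b17⊕b19⊕b21⊕b23⊕b25⊕b27⊕b29⊕b31 = 0⊕0⊕1⊕1⊕0⊕0⊕1⊕0⊕1⊕1⊕1⊕1⊕0⊕1⊕0⊕1 = 1
s2: b2⊕b3⊕b6⊕b7⊕b10⊕b11⊕b14⊕b15⊕b18⊕b19⊕b22⊕b23⊕b26⊕b27⊕b30⊕b31 = 1⊕0⊕0⊕1⊕0⊕0⊕0⊕0⊕1⊕1⊕1⊕1⊕1⊕1⊕0⊕1 = 1
s4: b4⊕b5⊕b6⊕b7⊕b12⊕b13⊕b14⊕b15⊕b20⊕b21⊕b22⊕b23⊕b28⊕b29⊕b30⊕b31 = 1⊕1⊕0⊕1⊕1⊕1⊕0⊕0⊕1⊕1⊕1⊕1⊕0⊕0⊕0⊕1 = 0
s8: b8⊕b9⊕b10⊕b11⊕b12⊕b13⊕b14⊕b15⊕b24⊕b25⊕b26⊕b27⊕b28⊕b29⊕b30⊕b31 = 0⊕0⊕0⊕0⊕1⊕1⊕0⊕0⊕0⊕0⊕1⊕1⊕0⊕0⊕0⊕1 = 1
s16: b16⊕b17⊕b18⊕b19⊕b20⊕b21⊕b22⊕b23⊕b24⊕b25⊕b26⊕b27⊕b28⊕b29⊕b30⊕b31 = 0⊕1⊕1⊕1⊕1⊕1⊕1⊕1⊕0⊕0⊕1⊕1⊕0⊕0⊕0⊕1 = 0
Syndrome (s16...s1) = 01011 → position 11.
Flip bit 11: corrected codeword = 0101101000111000111111100110001
Data bits at positions 3,5,6,7,9,10,11,12,13,14,15,17,18,19,20,21,22,23,24,25,26,27,28,29,30,31: 01010011100111111100110001

01010011100111111100110001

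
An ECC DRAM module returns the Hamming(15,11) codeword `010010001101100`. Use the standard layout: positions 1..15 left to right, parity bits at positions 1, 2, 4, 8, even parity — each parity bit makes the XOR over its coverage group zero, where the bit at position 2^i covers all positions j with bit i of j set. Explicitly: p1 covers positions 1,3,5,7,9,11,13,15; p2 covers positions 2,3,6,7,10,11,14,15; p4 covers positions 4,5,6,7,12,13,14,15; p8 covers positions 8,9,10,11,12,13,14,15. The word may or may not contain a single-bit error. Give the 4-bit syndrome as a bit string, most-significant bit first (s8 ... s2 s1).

0101

s1: b1⊕b3⊕b5⊕b7⊕b9⊕b11⊕b13⊕b15 = 0⊕0⊕1⊕0⊕1⊕0⊕1⊕0 = 1
s2: b2⊕b3⊕b6⊕b7⊕b10⊕b11⊕b14⊕b15 = 1⊕0⊕0⊕0⊕1⊕0⊕0⊕0 = 0
s4: b4⊕b5⊕b6⊕b7⊕b12⊕b13⊕b14⊕b15 = 0⊕1⊕0⊕0⊕1⊕1⊕0⊕0 = 1
s8: b8⊕b9⊕b10⊕b11⊕b12⊕b13⊕b14⊕b15 = 0⊕1⊕1⊕0⊕1⊕1⊕0⊕0 = 0
Syndrome (s8...s1) = 0101 → position 5.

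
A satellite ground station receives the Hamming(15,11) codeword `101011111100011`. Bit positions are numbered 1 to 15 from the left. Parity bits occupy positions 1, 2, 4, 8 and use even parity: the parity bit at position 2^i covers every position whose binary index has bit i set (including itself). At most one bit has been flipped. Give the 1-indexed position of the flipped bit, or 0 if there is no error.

12

s1: b1⊕b3⊕b5⊕b7⊕b9⊕b11⊕b13⊕b15 = 1⊕1⊕1⊕1⊕1⊕0⊕0⊕1 = 0
s2: b2⊕b3⊕b6⊕b7⊕b10⊕b11⊕b14⊕b15 = 0⊕1⊕1⊕1⊕1⊕0⊕1⊕1 = 0
s4: b4⊕b5⊕b6⊕b7⊕b12⊕b13⊕b14⊕b15 = 0⊕1⊕1⊕1⊕0⊕0⊕1⊕1 = 1
s8: b8⊕b9⊕b10⊕b11⊕b12⊕b13⊕b14⊕b15 = 1⊕1⊕1⊕0⊕0⊕0⊕1⊕1 = 1
Syndrome (s8...s1) = 1100 → position 12.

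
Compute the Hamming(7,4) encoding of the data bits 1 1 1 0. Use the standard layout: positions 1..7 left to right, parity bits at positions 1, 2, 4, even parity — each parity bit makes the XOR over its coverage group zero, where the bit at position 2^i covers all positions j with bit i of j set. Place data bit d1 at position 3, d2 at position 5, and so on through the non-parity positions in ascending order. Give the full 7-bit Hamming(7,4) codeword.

0010110

Place data bits at non-power-of-two positions: b3=1, b5=1, b6=1, b7=0.
p1 = XOR of data positions {3,5,7} = 1⊕1⊕0 = 0
p2 = XOR of data positions {3,6,7} = 1⊕1⊕0 = 0
p4 = XOR of data positions {5,6,7} = 1⊕1⊕0 = 0
Codeword b1..b7 = 0010110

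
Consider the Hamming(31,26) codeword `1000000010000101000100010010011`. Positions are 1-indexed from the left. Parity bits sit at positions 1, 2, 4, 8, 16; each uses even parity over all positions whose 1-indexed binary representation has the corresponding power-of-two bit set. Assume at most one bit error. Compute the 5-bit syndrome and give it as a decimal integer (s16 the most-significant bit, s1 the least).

s1: b1⊕b3⊕b5⊕b7⊕b9⊕b11⊕b13⊕b15⊕b17⊕b19⊕b21⊕b23⊕b25⊕b27⊕b29⊕b31 = 1⊕0⊕0⊕0⊕1⊕0⊕0⊕0⊕0⊕0⊕0⊕0⊕0⊕1⊕0⊕1 = 0
s2: b2⊕b3⊕b6⊕b7⊕b10⊕b11⊕b14⊕b15⊕b18⊕b19⊕b22⊕b23⊕b26⊕b27⊕b30⊕b31 = 0⊕0⊕0⊕0⊕0⊕0⊕1⊕0⊕0⊕0⊕0⊕0⊕0⊕1⊕1⊕1 = 0
s4: b4⊕b5⊕b6⊕b7⊕b12⊕b13⊕b14⊕b15⊕b20⊕b21⊕b22⊕b23⊕b28⊕b29⊕b30⊕b31 = 0⊕0⊕0⊕0⊕0⊕0⊕1⊕0⊕1⊕0⊕0⊕0⊕0⊕0⊕1⊕1 = 0
s8: b8⊕b9⊕b10⊕b11⊕b12⊕b13⊕b14⊕b15⊕b24⊕b25⊕b26⊕b27⊕b28⊕b29⊕b30⊕b31 = 0⊕1⊕0⊕0⊕0⊕0⊕1⊕0⊕1⊕0⊕0⊕1⊕0⊕0⊕1⊕1 = 0
s16: b16⊕b17⊕b18⊕b19⊕b20⊕b21⊕b22⊕b23⊕b24⊕b25⊕b26⊕b27⊕b28⊕b29⊕b30⊕b31 = 1⊕0⊕0⊕0⊕1⊕0⊕0⊕0⊕1⊕0⊕0⊕1⊕0⊕0⊕1⊕1 = 0
Syndrome (s16...s1) = 00000 → position 0 (no error).

0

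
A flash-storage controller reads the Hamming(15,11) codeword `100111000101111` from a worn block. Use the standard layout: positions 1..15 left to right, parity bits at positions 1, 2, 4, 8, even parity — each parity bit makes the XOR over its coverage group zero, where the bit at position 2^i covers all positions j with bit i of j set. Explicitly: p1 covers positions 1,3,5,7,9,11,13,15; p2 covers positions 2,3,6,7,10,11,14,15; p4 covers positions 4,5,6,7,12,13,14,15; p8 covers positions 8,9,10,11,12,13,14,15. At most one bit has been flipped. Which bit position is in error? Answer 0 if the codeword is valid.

s1: b1⊕b3⊕b5⊕b7⊕b9⊕b11⊕b13⊕b15 = 1⊕0⊕1⊕0⊕0⊕0⊕1⊕1 = 0
s2: b2⊕b3⊕b6⊕b7⊕b10⊕b11⊕b14⊕b15 = 0⊕0⊕1⊕0⊕1⊕0⊕1⊕1 = 0
s4: b4⊕b5⊕b6⊕b7⊕b12⊕b13⊕b14⊕b15 = 1⊕1⊕1⊕0⊕1⊕1⊕1⊕1 = 1
s8: b8⊕b9⊕b10⊕b11⊕b12⊕b13⊕b14⊕b15 = 0⊕0⊕1⊕0⊕1⊕1⊕1⊕1 = 1
Syndrome (s8...s1) = 1100 → position 12.

12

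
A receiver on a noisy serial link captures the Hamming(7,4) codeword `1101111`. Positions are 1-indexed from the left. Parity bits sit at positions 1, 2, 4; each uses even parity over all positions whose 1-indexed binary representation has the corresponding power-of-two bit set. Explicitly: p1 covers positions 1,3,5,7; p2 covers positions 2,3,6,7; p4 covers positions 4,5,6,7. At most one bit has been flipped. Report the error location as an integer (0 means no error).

3

s1: b1⊕b3⊕b5⊕b7 = 1⊕0⊕1⊕1 = 1
s2: b2⊕b3⊕b6⊕b7 = 1⊕0⊕1⊕1 = 1
s4: b4⊕b5⊕b6⊕b7 = 1⊕1⊕1⊕1 = 0
Syndrome (s4...s1) = 011 → position 3.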